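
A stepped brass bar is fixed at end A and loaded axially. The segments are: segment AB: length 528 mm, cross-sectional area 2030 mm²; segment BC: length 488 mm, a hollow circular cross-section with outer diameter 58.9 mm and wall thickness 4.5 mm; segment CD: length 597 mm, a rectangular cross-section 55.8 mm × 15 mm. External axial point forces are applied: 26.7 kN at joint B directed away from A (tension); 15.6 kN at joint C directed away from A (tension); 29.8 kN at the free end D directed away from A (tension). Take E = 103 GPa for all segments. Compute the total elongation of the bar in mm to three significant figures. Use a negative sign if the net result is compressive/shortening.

Internal axial forces (sectioning from the free end, tension +): N_CD = 29.8 kN, N_BC = 45.4 kN, N_AB = 72.1 kN.
A_BC = 769.1 mm².
A_CD = 837 mm².
δ_AB = 72100·528/(2030·103000) = 0.1821 mm
δ_BC = 45400·488/(769.1·103000) = 0.2797 mm
δ_CD = 29800·597/(837·103000) = 0.2064 mm
δ = Σδ_i = 0.6681 mm.

0.668 mm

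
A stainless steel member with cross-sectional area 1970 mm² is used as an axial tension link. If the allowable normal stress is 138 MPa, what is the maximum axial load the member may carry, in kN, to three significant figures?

P_max = σ_allow · A = 138 · 1970 = 271900 N = 271.9 kN.

272 kN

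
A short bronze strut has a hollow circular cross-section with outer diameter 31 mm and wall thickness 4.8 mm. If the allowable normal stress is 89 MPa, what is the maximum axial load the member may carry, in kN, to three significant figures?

35.2 kN

A = 395.1 mm².
P_max = σ_allow · A = 89 · 395.1 = 35160 N = 35.16 kN.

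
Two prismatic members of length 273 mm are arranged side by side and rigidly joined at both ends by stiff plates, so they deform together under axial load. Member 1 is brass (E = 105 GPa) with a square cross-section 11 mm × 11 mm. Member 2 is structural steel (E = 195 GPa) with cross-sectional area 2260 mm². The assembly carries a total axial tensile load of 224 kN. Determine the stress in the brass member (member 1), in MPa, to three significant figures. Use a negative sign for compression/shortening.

51.9 MPa

A_1 = 121 mm².
Equal strain + equilibrium ⇒ each member carries load in proportion to AE: A₁E₁ = 12700000 N, A₂E₂ = 440700000 N, ΣAE = 453400000 N.
σ₁ = P·E₁/ΣAE = 224000·105000/453400000 = 51.87 MPa.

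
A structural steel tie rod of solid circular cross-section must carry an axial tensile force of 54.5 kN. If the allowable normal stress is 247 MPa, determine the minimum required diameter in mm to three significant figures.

Required area A ≥ P/σ_allow = 54500/247 = 220.6 mm².
For a solid circular section, d ≥ √(4A/π) = 16.76 mm.

16.8 mm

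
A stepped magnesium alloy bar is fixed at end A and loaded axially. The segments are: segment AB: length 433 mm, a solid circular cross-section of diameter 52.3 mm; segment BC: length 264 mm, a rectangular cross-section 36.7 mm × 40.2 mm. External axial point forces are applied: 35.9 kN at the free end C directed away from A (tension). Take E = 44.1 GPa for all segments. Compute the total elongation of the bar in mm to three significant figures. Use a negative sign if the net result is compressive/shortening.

0.310 mm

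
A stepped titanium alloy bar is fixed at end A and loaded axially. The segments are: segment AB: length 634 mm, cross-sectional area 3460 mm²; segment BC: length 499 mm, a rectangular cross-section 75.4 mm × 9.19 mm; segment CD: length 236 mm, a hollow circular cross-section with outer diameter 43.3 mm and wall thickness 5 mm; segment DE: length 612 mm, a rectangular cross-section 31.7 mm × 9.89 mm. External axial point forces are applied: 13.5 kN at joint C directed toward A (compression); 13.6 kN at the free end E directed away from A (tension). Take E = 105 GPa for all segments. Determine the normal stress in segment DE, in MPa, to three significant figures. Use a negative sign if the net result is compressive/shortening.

43.4 MPa

Internal axial forces (sectioning from the free end, tension +): N_DE = 13.6 kN, N_CD = 13.6 kN, N_BC = 0.1 kN, N_AB = 0.1 kN.
A_DE = 313.5 mm².
σ_DE = N_DE/A_DE = 13600/313.5 = 43.38 MPa.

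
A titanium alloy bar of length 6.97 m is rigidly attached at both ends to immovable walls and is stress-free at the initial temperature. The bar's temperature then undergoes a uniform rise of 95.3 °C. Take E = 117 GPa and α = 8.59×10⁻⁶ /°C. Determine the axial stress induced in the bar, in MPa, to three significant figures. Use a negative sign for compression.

-95.8 MPa

Free thermal expansion αLΔT = 8.59e-6 · 6970 · 95.3 = 5.706 mm.
The walls impose strain ε = −(5.706)/6970 = -8.1863e-04; σ = Eε = 117000 · -8.1863e-04 = -95.78 MPa.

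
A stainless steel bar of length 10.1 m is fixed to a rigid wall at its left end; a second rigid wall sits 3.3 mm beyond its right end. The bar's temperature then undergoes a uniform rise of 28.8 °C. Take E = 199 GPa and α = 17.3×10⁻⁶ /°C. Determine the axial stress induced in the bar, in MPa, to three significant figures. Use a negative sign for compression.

-34.1 MPa

Free thermal expansion αLΔT = 17.3e-6 · 10100 · 28.8 = 5.032 mm.
The walls engage after the gap closes; constrained expansion = 5.032 − 3.3 = 1.732 mm.
The walls impose strain ε = −(1.732)/10100 = -1.7151e-04; σ = Eε = 199000 · -1.7151e-04 = -34.13 MPa.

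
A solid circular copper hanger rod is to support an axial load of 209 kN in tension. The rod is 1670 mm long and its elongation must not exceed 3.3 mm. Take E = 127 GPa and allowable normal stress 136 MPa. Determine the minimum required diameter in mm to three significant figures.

Required area A ≥ P/σ_allow = 209000/136 = 1537 mm².
For a solid circular section, d ≥ √(4A/π) = 44.23 mm.
Elongation limit: A ≥ PL/(Eδ_allow) = 209000·1670/(127000·3.3) = 832.8 mm² ⇒ d ≥ 32.56 mm.
The stress limit governs.

44.2 mm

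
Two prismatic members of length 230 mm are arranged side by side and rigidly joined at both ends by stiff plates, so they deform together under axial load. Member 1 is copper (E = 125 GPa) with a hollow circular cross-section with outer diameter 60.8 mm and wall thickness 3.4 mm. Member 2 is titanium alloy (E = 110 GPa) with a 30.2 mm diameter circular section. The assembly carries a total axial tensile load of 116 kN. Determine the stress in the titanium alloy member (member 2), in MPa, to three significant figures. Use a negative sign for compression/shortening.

82.1 MPa

A_1 = 613.1 mm².
A_2 = 716.3 mm².
Equal strain + equilibrium ⇒ each member carries load in proportion to AE: A₁E₁ = 76640000 N, A₂E₂ = 78790000 N, ΣAE = 155400000 N.
σ₂ = P·E₂/ΣAE = 116000·110000/155400000 = 82.09 MPa.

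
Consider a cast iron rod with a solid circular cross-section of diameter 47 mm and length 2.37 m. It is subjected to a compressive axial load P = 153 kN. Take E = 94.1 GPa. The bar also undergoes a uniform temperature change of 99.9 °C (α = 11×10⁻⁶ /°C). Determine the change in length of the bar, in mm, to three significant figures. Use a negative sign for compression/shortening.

0.383 mm

A = 1735 mm².
δ_mech = NL/(AE) = -153000·2370/(1735·94100) = -2.221 mm.
δ_thermal = αLΔT = 11e-6·2370·99.9 = 2.604 mm.
δ = δ_mech + δ_thermal = 0.3833 mm.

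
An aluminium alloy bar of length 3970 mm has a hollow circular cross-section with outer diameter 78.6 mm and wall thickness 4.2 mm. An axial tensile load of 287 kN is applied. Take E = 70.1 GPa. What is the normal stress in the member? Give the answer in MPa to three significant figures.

292 MPa

A = 981.7 mm².
σ = N/A = 287000/981.7 = 292.4 MPa.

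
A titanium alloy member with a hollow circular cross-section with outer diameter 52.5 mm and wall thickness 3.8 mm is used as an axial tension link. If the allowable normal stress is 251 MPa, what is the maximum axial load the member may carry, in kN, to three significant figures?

A = 581.4 mm².
P_max = σ_allow · A = 251 · 581.4 = 145900 N = 145.9 kN.

146 kN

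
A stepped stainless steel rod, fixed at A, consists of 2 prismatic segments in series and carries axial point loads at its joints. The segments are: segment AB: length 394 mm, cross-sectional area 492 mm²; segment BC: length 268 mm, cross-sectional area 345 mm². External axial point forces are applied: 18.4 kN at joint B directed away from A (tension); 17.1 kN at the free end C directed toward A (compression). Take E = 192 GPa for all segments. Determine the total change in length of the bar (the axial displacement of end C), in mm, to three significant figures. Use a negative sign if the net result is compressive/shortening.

-0.0638 mm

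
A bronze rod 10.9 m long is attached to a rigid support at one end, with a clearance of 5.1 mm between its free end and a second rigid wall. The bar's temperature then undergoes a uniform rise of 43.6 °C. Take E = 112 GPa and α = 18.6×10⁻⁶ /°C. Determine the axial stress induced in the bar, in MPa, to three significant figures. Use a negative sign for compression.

Free thermal expansion αLΔT = 18.6e-6 · 10900 · 43.6 = 8.839 mm.
The walls engage after the gap closes; constrained expansion = 8.839 − 5.1 = 3.739 mm.
The walls impose strain ε = −(3.739)/10900 = -3.4307e-04; σ = Eε = 112000 · -3.4307e-04 = -38.42 MPa.

-38.4 MPa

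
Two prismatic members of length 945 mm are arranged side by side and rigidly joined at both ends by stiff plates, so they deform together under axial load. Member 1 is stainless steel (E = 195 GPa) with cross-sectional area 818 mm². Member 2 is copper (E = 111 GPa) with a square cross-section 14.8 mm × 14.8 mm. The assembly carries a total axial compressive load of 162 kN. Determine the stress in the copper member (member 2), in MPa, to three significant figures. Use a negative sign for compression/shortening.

-97.8 MPa

A_2 = 219 mm².
Equal strain + equilibrium ⇒ each member carries load in proportion to AE: A₁E₁ = 159500000 N, A₂E₂ = 24310000 N, ΣAE = 183800000 N.
σ₂ = P·E₂/ΣAE = -162000·111000/183800000 = -97.82 MPa.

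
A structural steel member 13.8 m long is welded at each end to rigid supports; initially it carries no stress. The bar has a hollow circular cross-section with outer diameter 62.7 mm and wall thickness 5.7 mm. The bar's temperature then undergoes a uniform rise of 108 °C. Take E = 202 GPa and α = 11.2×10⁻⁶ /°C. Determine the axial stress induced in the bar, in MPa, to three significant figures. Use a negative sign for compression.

Free thermal expansion αLΔT = 11.2e-6 · 13800 · 108 = 16.69 mm.
The walls impose strain ε = −(16.69)/13800 = -1.2096e-03; σ = Eε = 202000 · -1.2096e-03 = -244.3 MPa.

-244 MPa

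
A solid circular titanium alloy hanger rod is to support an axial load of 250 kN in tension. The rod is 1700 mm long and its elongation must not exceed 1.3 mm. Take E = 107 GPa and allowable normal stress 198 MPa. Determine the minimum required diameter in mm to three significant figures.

Required area A ≥ P/σ_allow = 250000/198 = 1263 mm².
For a solid circular section, d ≥ √(4A/π) = 40.1 mm.
Elongation limit: A ≥ PL/(Eδ_allow) = 250000·1700/(107000·1.3) = 3055 mm² ⇒ d ≥ 62.37 mm.
The elongation limit governs.

62.4 mm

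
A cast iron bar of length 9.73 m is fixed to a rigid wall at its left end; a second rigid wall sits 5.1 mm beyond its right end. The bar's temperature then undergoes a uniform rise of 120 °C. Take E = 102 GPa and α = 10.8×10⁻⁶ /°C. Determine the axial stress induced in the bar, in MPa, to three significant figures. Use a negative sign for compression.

-78.7 MPa

Free thermal expansion αLΔT = 10.8e-6 · 9730 · 120 = 12.61 mm.
The walls engage after the gap closes; constrained expansion = 12.61 − 5.1 = 7.51 mm.
The walls impose strain ε = −(7.51)/9730 = -7.7185e-04; σ = Eε = 102000 · -7.7185e-04 = -78.73 MPa.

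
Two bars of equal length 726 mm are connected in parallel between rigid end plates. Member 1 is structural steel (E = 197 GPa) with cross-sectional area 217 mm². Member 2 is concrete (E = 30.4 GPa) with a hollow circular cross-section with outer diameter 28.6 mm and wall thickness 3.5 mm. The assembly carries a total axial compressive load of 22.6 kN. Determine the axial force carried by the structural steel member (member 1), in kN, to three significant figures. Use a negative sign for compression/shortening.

-18.9 kN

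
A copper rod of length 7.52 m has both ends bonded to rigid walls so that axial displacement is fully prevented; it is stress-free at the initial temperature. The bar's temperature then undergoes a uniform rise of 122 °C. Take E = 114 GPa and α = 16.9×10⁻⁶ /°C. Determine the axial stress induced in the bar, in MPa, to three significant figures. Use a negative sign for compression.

-235 MPa

Free thermal expansion αLΔT = 16.9e-6 · 7520 · 122 = 15.5 mm.
The walls impose strain ε = −(15.5)/7520 = -2.0618e-03; σ = Eε = 114000 · -2.0618e-03 = -235 MPa.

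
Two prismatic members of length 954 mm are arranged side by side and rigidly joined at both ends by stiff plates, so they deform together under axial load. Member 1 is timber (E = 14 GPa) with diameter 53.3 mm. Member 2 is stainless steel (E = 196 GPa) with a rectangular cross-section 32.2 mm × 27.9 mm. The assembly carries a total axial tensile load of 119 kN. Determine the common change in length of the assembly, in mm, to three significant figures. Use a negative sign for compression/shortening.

0.548 mm

A_1 = 2231 mm².
A_2 = 898.4 mm².
Equal strain + equilibrium ⇒ each member carries load in proportion to AE: A₁E₁ = 31240000 N, A₂E₂ = 176100000 N, ΣAE = 207300000 N.
δ = PL/ΣAE = 119000·954/207300000 = 0.5476 mm.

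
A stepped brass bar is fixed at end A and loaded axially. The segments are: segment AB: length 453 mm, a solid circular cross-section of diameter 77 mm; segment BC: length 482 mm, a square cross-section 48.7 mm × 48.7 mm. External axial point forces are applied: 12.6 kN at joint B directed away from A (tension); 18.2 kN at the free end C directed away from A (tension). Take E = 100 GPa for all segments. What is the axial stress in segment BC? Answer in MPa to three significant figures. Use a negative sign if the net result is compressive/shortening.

Internal axial forces (sectioning from the free end, tension +): N_BC = 18.2 kN, N_AB = 30.8 kN.
A_BC = 2372 mm².
σ_BC = N_BC/A_BC = 18200/2372 = 7.674 MPa.

7.67 MPa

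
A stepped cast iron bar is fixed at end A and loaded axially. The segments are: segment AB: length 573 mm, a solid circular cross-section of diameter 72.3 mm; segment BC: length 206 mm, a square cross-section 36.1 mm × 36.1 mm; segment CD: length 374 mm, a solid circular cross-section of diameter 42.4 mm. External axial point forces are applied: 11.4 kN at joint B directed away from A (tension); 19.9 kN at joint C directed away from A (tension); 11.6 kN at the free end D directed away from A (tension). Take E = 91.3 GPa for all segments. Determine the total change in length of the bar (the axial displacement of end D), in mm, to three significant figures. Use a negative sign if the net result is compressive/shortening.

0.154 mm

Internal axial forces (sectioning from the free end, tension +): N_CD = 11.6 kN, N_BC = 31.5 kN, N_AB = 42.9 kN.
A_AB = 4106 mm².
A_BC = 1303 mm².
A_CD = 1412 mm².
δ_AB = 42900·573/(4106·91300) = 0.06558 mm
δ_BC = 31500·206/(1303·91300) = 0.05454 mm
δ_CD = 11600·374/(1412·91300) = 0.03365 mm
δ = Σδ_i = 0.1538 mm.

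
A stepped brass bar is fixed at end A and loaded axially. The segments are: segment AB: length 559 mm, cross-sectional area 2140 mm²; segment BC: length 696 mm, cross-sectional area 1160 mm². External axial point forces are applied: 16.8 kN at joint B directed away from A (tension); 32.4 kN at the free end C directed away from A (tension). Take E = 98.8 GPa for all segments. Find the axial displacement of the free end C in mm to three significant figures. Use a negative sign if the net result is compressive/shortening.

Internal axial forces (sectioning from the free end, tension +): N_BC = 32.4 kN, N_AB = 49.2 kN.
δ_AB = 49200·559/(2140·98800) = 0.1301 mm
δ_BC = 32400·696/(1160·98800) = 0.1968 mm
δ = Σδ_i = 0.3268 mm.

0.327 mm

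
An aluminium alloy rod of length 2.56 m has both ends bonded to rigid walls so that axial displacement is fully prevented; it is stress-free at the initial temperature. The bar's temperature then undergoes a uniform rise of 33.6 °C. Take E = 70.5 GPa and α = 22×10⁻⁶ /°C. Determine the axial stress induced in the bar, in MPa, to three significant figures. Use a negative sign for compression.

-52.1 MPa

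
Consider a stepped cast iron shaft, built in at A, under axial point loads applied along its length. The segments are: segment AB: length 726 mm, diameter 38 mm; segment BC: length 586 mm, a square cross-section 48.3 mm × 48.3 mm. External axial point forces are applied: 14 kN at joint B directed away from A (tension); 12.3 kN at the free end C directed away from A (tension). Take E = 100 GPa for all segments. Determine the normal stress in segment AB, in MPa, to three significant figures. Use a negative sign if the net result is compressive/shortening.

Internal axial forces (sectioning from the free end, tension +): N_BC = 12.3 kN, N_AB = 26.3 kN.
A_AB = 1134 mm².
σ_AB = N_AB/A_AB = 26300/1134 = 23.19 MPa.

23.2 MPa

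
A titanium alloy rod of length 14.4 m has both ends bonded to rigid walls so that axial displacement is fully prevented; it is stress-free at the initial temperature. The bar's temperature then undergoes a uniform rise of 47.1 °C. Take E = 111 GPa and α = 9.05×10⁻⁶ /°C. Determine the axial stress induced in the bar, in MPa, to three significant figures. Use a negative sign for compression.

-47.3 MPa

Free thermal expansion αLΔT = 9.05e-6 · 14400 · 47.1 = 6.138 mm.
The walls impose strain ε = −(6.138)/14400 = -4.2626e-04; σ = Eε = 111000 · -4.2626e-04 = -47.31 MPa.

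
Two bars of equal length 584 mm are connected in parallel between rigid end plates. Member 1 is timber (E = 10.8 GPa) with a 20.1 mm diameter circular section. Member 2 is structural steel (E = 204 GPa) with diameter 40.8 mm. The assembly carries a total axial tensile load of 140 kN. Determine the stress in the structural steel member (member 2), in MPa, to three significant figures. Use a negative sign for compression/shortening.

106 MPa

A_1 = 317.3 mm².
A_2 = 1307 mm².
Equal strain + equilibrium ⇒ each member carries load in proportion to AE: A₁E₁ = 3427000 N, A₂E₂ = 266700000 N, ΣAE = 270100000 N.
σ₂ = P·E₂/ΣAE = 140000·204000/270100000 = 105.7 MPa.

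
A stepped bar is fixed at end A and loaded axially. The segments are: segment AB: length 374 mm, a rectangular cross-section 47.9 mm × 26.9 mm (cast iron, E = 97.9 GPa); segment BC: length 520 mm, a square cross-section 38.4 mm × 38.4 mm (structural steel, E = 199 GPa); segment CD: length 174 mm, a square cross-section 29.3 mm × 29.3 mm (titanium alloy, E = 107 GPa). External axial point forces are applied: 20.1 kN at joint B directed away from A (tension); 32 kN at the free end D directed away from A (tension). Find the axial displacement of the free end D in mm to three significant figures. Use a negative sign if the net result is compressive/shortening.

0.272 mm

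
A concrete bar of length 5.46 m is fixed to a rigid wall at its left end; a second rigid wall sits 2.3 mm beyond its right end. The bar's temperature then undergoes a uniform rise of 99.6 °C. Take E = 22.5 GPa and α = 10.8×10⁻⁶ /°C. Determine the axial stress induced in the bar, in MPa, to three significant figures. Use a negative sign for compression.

-14.7 MPa

Free thermal expansion αLΔT = 10.8e-6 · 5460 · 99.6 = 5.873 mm.
The walls engage after the gap closes; constrained expansion = 5.873 − 2.3 = 3.573 mm.
The walls impose strain ε = −(3.573)/5460 = -6.5443e-04; σ = Eε = 22500 · -6.5443e-04 = -14.72 MPa.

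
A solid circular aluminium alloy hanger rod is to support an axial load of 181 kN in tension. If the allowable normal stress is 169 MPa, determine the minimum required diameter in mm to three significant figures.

36.9 mm

Required area A ≥ P/σ_allow = 181000/169 = 1071 mm².
For a solid circular section, d ≥ √(4A/π) = 36.93 mm.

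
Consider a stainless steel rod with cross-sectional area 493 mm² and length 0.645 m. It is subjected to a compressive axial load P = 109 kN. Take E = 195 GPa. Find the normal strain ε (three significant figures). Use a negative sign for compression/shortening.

-0.00113

σ = N/A = -221.1 MPa; ε = σ/E = -221.1/195000 = -1.134e-03.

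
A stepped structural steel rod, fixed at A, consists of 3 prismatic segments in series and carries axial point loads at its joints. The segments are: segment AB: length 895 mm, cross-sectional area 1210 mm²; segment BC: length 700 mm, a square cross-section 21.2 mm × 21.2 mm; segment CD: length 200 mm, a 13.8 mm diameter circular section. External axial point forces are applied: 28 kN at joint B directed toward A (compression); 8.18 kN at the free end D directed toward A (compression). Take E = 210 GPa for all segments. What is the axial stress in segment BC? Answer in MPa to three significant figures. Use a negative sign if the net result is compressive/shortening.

Internal axial forces (sectioning from the free end, tension +): N_CD = -8.18 kN, N_BC = -8.18 kN, N_AB = -36.18 kN.
A_BC = 449.4 mm².
σ_BC = N_BC/A_BC = -8180/449.4 = -18.2 MPa.

-18.2 MPa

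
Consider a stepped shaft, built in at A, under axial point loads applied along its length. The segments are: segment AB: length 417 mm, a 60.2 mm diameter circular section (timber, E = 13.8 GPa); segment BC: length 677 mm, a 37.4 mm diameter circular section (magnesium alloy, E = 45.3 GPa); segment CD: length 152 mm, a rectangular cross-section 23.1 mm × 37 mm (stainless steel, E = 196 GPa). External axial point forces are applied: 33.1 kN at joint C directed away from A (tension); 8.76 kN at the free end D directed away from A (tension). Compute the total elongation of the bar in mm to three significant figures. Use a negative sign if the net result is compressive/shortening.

1.02 mm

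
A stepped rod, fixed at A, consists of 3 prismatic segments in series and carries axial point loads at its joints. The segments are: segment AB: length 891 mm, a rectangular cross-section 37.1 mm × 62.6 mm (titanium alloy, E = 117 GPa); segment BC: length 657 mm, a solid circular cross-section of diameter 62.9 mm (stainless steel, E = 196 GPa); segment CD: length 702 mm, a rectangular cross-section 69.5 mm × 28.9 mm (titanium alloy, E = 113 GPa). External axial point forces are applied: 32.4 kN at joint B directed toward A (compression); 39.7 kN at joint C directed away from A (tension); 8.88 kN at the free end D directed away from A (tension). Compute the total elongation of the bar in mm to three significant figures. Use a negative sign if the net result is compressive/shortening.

0.133 mm

Internal axial forces (sectioning from the free end, tension +): N_CD = 8.88 kN, N_BC = 48.58 kN, N_AB = 16.18 kN.
A_AB = 2322 mm².
A_BC = 3107 mm².
A_CD = 2009 mm².
δ_AB = 16180·891/(2322·117000) = 0.05305 mm
δ_BC = 48580·657/(3107·196000) = 0.05241 mm
δ_CD = 8880·702/(2009·113000) = 0.02747 mm
δ = Σδ_i = 0.1329 mm.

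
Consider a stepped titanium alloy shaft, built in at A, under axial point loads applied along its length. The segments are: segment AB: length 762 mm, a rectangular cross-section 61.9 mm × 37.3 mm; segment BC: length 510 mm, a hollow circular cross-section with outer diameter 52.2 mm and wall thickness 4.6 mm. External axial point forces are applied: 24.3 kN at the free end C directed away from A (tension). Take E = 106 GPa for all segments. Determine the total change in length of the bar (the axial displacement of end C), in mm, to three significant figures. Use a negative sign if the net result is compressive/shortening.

Internal axial forces (sectioning from the free end, tension +): N_BC = 24.3 kN, N_AB = 24.3 kN.
A_AB = 2309 mm².
A_BC = 687.9 mm².
δ_AB = 24300·762/(2309·106000) = 0.07566 mm
δ_BC = 24300·510/(687.9·106000) = 0.17 mm
δ = Σδ_i = 0.2456 mm.

0.246 mm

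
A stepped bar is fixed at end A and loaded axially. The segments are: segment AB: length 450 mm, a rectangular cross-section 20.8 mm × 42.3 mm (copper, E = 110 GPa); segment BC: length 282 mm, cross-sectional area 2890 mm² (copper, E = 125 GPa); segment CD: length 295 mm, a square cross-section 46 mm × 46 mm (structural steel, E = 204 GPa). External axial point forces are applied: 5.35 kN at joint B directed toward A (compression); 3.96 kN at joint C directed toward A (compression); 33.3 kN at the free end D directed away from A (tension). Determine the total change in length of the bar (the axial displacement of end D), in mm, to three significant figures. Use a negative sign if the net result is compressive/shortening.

0.157 mm

Internal axial forces (sectioning from the free end, tension +): N_CD = 33.3 kN, N_BC = 29.34 kN, N_AB = 23.99 kN.
A_AB = 879.8 mm².
A_CD = 2116 mm².
δ_AB = 23990·450/(879.8·110000) = 0.1115 mm
δ_BC = 29340·282/(2890·125000) = 0.0229 mm
δ_CD = 33300·295/(2116·204000) = 0.02276 mm
δ = Σδ_i = 0.1572 mm.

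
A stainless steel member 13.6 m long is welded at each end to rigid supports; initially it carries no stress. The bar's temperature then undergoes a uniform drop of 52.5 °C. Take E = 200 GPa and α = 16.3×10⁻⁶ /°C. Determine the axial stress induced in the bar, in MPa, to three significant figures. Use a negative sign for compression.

171 MPa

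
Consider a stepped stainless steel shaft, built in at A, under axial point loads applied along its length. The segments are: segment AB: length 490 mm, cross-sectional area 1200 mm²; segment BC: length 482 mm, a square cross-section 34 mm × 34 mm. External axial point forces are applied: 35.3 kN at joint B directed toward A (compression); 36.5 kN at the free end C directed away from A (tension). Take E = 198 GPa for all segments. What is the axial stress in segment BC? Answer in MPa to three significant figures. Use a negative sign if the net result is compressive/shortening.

Internal axial forces (sectioning from the free end, tension +): N_BC = 36.5 kN, N_AB = 1.2 kN.
A_BC = 1156 mm².
σ_BC = N_BC/A_BC = 36500/1156 = 31.57 MPa.

31.6 MPa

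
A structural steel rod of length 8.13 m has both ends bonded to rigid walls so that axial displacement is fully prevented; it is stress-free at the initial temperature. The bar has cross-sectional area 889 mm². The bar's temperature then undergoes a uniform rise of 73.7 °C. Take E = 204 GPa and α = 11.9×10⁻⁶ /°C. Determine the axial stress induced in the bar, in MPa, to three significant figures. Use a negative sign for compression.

-179 MPa

Free thermal expansion αLΔT = 11.9e-6 · 8130 · 73.7 = 7.13 mm.
The walls impose strain ε = −(7.13)/8130 = -8.7703e-04; σ = Eε = 204000 · -8.7703e-04 = -178.9 MPa.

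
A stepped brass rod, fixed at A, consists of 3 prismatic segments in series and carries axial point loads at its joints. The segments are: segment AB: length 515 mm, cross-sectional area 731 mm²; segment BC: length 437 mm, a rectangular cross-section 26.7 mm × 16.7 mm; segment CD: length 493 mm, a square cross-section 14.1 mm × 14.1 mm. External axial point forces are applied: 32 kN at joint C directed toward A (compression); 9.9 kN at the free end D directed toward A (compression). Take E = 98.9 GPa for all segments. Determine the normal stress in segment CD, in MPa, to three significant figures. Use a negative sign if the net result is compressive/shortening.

Internal axial forces (sectioning from the free end, tension +): N_CD = -9.9 kN, N_BC = -41.9 kN, N_AB = -41.9 kN.
A_CD = 198.8 mm².
σ_CD = N_CD/A_CD = -9900/198.8 = -49.8 MPa.

-49.8 MPa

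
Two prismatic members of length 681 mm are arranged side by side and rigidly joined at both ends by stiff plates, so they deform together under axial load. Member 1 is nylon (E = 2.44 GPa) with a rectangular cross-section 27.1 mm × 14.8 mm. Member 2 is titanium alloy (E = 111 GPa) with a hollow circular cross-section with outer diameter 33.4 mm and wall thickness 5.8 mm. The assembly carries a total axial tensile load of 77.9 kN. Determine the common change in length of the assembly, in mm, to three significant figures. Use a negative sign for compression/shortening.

0.934 mm

A_1 = 401.1 mm².
A_2 = 502.9 mm².
Equal strain + equilibrium ⇒ each member carries load in proportion to AE: A₁E₁ = 978600 N, A₂E₂ = 55820000 N, ΣAE = 56800000 N.
δ = PL/ΣAE = 77900·681/56800000 = 0.934 mm.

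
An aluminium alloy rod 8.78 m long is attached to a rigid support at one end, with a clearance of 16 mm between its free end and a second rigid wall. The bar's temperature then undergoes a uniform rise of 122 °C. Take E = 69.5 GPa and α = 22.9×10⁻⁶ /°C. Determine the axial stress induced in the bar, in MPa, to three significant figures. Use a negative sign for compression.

Free thermal expansion αLΔT = 22.9e-6 · 8780 · 122 = 24.53 mm.
The walls engage after the gap closes; constrained expansion = 24.53 − 16 = 8.53 mm.
The walls impose strain ε = −(8.53)/8780 = -9.7148e-04; σ = Eε = 69500 · -9.7148e-04 = -67.52 MPa.

-67.5 MPa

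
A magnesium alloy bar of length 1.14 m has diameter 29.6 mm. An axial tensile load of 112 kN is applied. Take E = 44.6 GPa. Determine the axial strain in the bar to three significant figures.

A = 688.1 mm².
σ = N/A = 162.8 MPa; ε = σ/E = 162.8/44600 = 3.649e-03.

0.00365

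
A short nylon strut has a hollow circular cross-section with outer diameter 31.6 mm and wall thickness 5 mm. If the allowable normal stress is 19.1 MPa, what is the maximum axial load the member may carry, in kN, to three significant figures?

7.98 kN

A = 417.8 mm².
P_max = σ_allow · A = 19.1 · 417.8 = 7981 N = 7.981 kN.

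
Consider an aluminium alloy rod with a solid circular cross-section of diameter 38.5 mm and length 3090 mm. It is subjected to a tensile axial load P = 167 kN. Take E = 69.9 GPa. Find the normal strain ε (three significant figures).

0.00205

A = 1164 mm².
σ = N/A = 143.5 MPa; ε = σ/E = 143.5/69900 = 2.052e-03.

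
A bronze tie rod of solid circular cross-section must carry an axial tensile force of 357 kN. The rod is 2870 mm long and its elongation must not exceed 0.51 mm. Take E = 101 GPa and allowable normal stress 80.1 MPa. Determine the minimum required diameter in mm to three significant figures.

Required area A ≥ P/σ_allow = 357000/80.1 = 4457 mm².
For a solid circular section, d ≥ √(4A/π) = 75.33 mm.
Elongation limit: A ≥ PL/(Eδ_allow) = 357000·2870/(101000·0.51) = 19890 mm² ⇒ d ≥ 159.1 mm.
The elongation limit governs.

159 mm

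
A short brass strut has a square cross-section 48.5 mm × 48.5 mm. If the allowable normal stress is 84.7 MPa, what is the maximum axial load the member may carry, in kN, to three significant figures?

199 kN

A = 2352 mm².
P_max = σ_allow · A = 84.7 · 2352 = 199200 N = 199.2 kN.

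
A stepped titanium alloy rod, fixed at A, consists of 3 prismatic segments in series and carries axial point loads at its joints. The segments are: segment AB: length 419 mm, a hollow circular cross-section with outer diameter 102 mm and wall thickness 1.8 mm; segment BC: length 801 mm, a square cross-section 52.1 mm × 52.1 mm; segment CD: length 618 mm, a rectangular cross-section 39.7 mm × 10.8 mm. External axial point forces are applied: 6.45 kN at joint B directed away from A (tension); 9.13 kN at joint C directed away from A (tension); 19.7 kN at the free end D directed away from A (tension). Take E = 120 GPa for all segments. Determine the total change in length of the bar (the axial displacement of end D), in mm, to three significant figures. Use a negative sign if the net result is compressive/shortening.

0.525 mm

Internal axial forces (sectioning from the free end, tension +): N_CD = 19.7 kN, N_BC = 28.83 kN, N_AB = 35.28 kN.
A_AB = 566.6 mm².
A_BC = 2714 mm².
A_CD = 428.8 mm².
δ_AB = 35280·419/(566.6·120000) = 0.2174 mm
δ_BC = 28830·801/(2714·120000) = 0.0709 mm
δ_CD = 19700·618/(428.8·120000) = 0.2366 mm
δ = Σδ_i = 0.5249 mm.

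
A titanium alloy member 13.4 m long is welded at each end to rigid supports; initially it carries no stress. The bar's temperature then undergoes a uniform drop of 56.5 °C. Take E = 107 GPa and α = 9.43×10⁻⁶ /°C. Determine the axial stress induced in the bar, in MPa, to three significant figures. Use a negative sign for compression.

57.0 MPa

Free thermal expansion αLΔT = 9.43e-6 · 13400 · -56.5 = -7.139 mm.
The walls impose strain ε = −(-7.139)/13400 = 5.3279e-04; σ = Eε = 107000 · 5.3279e-04 = 57.01 MPa.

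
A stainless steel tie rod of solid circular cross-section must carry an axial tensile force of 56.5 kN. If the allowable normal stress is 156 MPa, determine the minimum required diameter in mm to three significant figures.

21.5 mm

Required area A ≥ P/σ_allow = 56500/156 = 362.2 mm².
For a solid circular section, d ≥ √(4A/π) = 21.47 mm.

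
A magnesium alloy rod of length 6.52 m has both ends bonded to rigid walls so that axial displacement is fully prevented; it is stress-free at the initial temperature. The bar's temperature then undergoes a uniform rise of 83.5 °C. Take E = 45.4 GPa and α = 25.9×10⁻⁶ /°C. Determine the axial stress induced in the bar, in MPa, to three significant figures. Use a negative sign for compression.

Free thermal expansion αLΔT = 25.9e-6 · 6520 · 83.5 = 14.1 mm.
The walls impose strain ε = −(14.1)/6520 = -2.1626e-03; σ = Eε = 45400 · -2.1626e-03 = -98.18 MPa.

-98.2 MPa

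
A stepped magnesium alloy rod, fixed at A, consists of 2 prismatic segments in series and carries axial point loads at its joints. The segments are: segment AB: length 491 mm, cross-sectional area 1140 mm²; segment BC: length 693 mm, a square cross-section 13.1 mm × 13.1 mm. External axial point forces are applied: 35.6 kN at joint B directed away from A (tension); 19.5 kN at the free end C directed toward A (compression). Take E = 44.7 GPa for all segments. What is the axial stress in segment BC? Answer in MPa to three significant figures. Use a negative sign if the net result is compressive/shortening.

-114 MPa

Internal axial forces (sectioning from the free end, tension +): N_BC = -19.5 kN, N_AB = 16.1 kN.
A_BC = 171.6 mm².
σ_BC = N_BC/A_BC = -19500/171.6 = -113.6 MPa.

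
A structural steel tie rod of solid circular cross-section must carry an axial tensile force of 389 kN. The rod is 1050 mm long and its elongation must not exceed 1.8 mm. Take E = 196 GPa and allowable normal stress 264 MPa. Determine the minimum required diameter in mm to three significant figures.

Required area A ≥ P/σ_allow = 389000/264 = 1473 mm².
For a solid circular section, d ≥ √(4A/π) = 43.31 mm.
Elongation limit: A ≥ PL/(Eδ_allow) = 389000·1050/(196000·1.8) = 1158 mm² ⇒ d ≥ 38.39 mm.
The stress limit governs.

43.3 mm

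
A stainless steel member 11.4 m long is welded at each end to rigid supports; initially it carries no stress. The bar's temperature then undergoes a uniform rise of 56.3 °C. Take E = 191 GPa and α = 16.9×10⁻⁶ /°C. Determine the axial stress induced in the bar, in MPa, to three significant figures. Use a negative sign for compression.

-182 MPa

Free thermal expansion αLΔT = 16.9e-6 · 11400 · 56.3 = 10.85 mm.
The walls impose strain ε = −(10.85)/11400 = -9.5147e-04; σ = Eε = 191000 · -9.5147e-04 = -181.7 MPa.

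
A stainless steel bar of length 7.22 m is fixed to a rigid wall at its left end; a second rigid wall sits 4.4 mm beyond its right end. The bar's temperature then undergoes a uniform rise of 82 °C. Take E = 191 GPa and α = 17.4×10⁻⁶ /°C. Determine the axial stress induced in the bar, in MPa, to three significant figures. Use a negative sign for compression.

-156 MPa

Free thermal expansion αLΔT = 17.4e-6 · 7220 · 82 = 10.3 mm.
The walls engage after the gap closes; constrained expansion = 10.3 − 4.4 = 5.901 mm.
The walls impose strain ε = −(5.901)/7220 = -8.1738e-04; σ = Eε = 191000 · -8.1738e-04 = -156.1 MPa.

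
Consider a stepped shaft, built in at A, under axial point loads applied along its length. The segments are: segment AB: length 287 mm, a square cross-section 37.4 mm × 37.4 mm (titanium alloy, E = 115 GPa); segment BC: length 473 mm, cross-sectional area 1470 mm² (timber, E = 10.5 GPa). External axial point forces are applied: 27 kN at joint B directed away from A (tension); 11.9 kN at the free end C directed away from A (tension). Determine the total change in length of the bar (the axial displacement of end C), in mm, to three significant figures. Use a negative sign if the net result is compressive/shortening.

Internal axial forces (sectioning from the free end, tension +): N_BC = 11.9 kN, N_AB = 38.9 kN.
A_AB = 1399 mm².
δ_AB = 38900·287/(1399·115000) = 0.0694 mm
δ_BC = 11900·473/(1470·10500) = 0.3647 mm
δ = Σδ_i = 0.4341 mm.

0.434 mm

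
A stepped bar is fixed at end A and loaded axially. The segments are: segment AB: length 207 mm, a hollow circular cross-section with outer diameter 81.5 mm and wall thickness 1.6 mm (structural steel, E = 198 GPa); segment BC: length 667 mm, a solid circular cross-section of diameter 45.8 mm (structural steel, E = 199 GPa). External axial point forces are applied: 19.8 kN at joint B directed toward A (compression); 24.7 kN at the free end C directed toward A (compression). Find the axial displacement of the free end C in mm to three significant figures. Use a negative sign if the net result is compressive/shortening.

-0.166 mm

Internal axial forces (sectioning from the free end, tension +): N_BC = -24.7 kN, N_AB = -44.5 kN.
A_AB = 401.6 mm².
A_BC = 1647 mm².
δ_AB = -44500·207/(401.6·198000) = -0.1158 mm
δ_BC = -24700·667/(1647·199000) = -0.05025 mm
δ = Σδ_i = -0.1661 mm.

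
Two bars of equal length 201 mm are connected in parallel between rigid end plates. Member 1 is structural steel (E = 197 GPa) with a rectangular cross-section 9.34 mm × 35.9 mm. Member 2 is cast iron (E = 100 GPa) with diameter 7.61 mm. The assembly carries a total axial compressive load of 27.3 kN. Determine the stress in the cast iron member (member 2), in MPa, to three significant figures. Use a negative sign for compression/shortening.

-38.7 MPa

A_1 = 335.3 mm².
A_2 = 45.48 mm².
Equal strain + equilibrium ⇒ each member carries load in proportion to AE: A₁E₁ = 66060000 N, A₂E₂ = 4548000 N, ΣAE = 70600000 N.
σ₂ = P·E₂/ΣAE = -27300·100000/70600000 = -38.67 MPa.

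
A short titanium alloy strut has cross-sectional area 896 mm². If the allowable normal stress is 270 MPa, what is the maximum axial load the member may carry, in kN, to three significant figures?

P_max = σ_allow · A = 270 · 896 = 241900 N = 241.9 kN.

242 kN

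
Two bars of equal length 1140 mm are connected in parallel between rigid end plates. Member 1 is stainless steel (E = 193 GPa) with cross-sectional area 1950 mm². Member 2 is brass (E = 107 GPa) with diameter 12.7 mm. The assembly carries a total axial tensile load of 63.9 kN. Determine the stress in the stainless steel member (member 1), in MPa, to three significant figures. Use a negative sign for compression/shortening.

31.6 MPa

A_2 = 126.7 mm².
Equal strain + equilibrium ⇒ each member carries load in proportion to AE: A₁E₁ = 376400000 N, A₂E₂ = 13550000 N, ΣAE = 389900000 N.
σ₁ = P·E₁/ΣAE = 63900·193000/389900000 = 31.63 MPa.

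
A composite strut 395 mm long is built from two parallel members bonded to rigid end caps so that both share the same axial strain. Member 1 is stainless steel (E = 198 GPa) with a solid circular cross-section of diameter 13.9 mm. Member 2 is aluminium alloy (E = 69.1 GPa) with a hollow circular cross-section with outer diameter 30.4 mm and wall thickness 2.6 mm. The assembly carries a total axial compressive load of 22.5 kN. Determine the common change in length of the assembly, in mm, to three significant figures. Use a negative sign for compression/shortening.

-0.194 mm

A_1 = 151.7 mm².
A_2 = 227.1 mm².
Equal strain + equilibrium ⇒ each member carries load in proportion to AE: A₁E₁ = 30050000 N, A₂E₂ = 15690000 N, ΣAE = 45740000 N.
δ = PL/ΣAE = -22500·395/45740000 = -0.1943 mm.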